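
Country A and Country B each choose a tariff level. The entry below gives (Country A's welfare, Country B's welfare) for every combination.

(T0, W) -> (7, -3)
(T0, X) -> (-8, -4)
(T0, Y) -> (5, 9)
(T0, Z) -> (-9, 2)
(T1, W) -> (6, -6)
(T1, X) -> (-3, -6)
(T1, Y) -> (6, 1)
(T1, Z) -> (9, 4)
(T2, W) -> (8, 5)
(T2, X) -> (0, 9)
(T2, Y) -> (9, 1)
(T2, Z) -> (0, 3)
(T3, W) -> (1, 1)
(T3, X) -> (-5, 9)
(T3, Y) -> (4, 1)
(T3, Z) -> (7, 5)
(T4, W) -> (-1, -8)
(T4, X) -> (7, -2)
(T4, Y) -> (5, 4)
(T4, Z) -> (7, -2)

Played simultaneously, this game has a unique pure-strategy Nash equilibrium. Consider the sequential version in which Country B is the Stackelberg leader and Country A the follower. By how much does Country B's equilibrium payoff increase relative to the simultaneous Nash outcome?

Backward induction with Country B moving first.
- W: Country A compares 7, 6, 8, 1, -1 and picks T2; Country B would get 5.
- X: Country A compares -8, -3, 0, -5, 7 and picks T4; Country B would get -2.
- Y: Country A compares 5, 6, 9, 4, 5 and picks T2; Country B would get 1.
- Z: Country A compares -9, 9, 0, 7, 7 and picks T1; Country B would get 4.
Among 5, -2, 1, 4, the best is 5 at W. Subgame-perfect outcome: (T2, W) with payoffs (8, 5).
For the simultaneous game, intersect best replies.
Country A's best replies: W→T2; X→T4; Y→T2; Z→T1.
Country B's best replies: T0→Y; T1→Z; T2→X; T3→X; T4→Y.
The unique mutual best reply is (T1, Z), giving (9, 4).
Country B's commitment gain: 5 − 4 = 1.

1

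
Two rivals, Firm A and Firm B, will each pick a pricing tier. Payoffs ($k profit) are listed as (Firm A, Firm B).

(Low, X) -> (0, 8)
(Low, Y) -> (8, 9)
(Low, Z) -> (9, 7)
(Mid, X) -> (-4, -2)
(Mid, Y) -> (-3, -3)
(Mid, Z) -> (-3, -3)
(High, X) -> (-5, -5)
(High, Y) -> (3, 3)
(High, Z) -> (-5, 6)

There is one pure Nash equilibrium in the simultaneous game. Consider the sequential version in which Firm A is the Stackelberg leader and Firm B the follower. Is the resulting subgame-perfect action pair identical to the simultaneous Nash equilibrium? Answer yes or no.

yes

Work backward from Firm B's decision.
- Low: Firm B compares 8, 9, 7 and picks Y; Firm A would get 8.
- Mid: Firm B compares -2, -3, -3 and picks X; Firm A would get -4.
- High: Firm B compares -5, 3, 6 and picks Z; Firm A would get -5.
Maximizing over 8, -4, -5, Firm A chooses Low. Subgame-perfect outcome: (Low, Y) with payoffs (8, 9).
Now find the simultaneous Nash equilibrium.
Firm A's best replies: X→Low; Y→Low; Z→Low.
Firm B's best replies: Low→Y; Mid→X; High→Z.
The unique mutual best reply is (Low, Y), giving (8, 9).
Sequential outcome (Low, Y) coincides with the Nash profile (Low, Y).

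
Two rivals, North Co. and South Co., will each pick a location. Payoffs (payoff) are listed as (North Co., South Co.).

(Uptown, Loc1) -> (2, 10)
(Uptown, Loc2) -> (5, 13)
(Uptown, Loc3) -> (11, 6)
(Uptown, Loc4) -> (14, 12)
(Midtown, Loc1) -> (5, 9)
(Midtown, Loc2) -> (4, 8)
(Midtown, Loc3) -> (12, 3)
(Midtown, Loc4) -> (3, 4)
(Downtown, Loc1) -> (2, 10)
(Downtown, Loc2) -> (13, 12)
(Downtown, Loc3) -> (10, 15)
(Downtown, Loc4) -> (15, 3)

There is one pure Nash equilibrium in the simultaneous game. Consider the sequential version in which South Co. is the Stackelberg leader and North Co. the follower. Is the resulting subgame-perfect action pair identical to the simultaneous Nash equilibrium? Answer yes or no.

no

Work backward from North Co.'s decision.
- Loc1: North Co. compares 2, 5, 2 and picks Midtown; South Co. would get 9.
- Loc2: North Co. compares 5, 4, 13 and picks Downtown; South Co. would get 12.
- Loc3: North Co. compares 11, 12, 10 and picks Midtown; South Co. would get 3.
- Loc4: North Co. compares 14, 3, 15 and picks Downtown; South Co. would get 3.
Maximizing over 9, 12, 3, 3, South Co. chooses Loc2. Subgame-perfect outcome: (Downtown, Loc2) with payoffs (13, 12).
Under simultaneous play:
North Co.'s best replies: Loc1→Midtown; Loc2→Downtown; Loc3→Midtown; Loc4→Downtown.
South Co.'s best replies: Uptown→Loc2; Midtown→Loc1; Downtown→Loc3.
Only (Midtown, Loc1) has each player best-responding; Nash payoffs (5, 9).
Sequential outcome (Downtown, Loc2) differs from the Nash profile (Midtown, Loc1).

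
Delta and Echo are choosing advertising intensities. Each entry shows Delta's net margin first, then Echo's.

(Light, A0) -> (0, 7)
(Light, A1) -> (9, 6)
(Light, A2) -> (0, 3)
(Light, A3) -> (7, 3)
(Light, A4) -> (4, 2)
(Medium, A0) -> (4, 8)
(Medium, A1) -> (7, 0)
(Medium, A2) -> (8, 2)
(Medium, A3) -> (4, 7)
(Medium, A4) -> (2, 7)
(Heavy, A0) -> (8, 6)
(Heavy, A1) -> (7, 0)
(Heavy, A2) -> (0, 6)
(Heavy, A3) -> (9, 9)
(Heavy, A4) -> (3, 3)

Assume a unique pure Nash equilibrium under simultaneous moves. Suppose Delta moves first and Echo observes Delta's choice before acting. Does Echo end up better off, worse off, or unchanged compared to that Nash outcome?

Echo best-responds to each possible Delta move:
- Light: Echo compares 7, 6, 3, 3, 2 and picks A0; Delta would get 0.
- Medium: Echo compares 8, 0, 2, 7, 7 and picks A0; Delta would get 4.
- Heavy: Echo compares 6, 0, 6, 9, 3 and picks A3; Delta would get 9.
Among 0, 4, 9, the best is 9 at Heavy. Subgame-perfect outcome: (Heavy, A3) with payoffs (9, 9).
Now find the simultaneous Nash equilibrium.
Delta's best replies: A0→Heavy; A1→Light; A2→Medium; A3→Heavy; A4→Light.
Echo's best replies: Light→A0; Medium→A0; Heavy→A3.
Only (Heavy, A3) has each player best-responding; Nash payoffs (9, 9).
Echo earns 9 sequentially versus 9 at the Nash outcome: unchanged.

unchanged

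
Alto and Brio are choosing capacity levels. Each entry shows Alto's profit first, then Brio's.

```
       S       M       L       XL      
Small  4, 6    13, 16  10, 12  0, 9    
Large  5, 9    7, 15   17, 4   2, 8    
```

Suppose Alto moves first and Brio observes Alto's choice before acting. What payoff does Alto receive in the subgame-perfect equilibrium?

13

Work backward from Brio's decision.
- Small → Brio plays M (best of 6, 16, 12, 9); Alto gets 13.
- Large → Brio plays M (best of 9, 15, 4, 8); Alto gets 7.
Among 13, 7, the best is 13 at Small. Subgame-perfect outcome: (Small, M) with payoffs (13, 16).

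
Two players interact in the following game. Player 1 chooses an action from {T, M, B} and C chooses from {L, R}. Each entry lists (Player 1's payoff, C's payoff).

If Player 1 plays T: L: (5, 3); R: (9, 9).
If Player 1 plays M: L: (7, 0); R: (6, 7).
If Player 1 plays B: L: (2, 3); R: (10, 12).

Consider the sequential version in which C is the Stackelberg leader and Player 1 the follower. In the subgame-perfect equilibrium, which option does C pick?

R

Work backward from Player 1's decision.
- L → Player 1 plays M (best of 5, 7, 2); C gets 0.
- R → Player 1 plays B (best of 9, 6, 10); C gets 12.
Among 0, 12, the best is 12 at R. Subgame-perfect outcome: (B, R) with payoffs (10, 12).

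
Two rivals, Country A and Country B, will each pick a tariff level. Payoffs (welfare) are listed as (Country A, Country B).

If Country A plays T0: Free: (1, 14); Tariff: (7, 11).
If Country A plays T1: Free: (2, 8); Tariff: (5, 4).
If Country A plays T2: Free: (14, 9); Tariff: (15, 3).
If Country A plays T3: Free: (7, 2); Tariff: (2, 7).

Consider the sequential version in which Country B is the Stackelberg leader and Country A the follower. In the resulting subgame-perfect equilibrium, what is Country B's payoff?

Solve by backward induction (Country B leads).
- Free: Country A compares 1, 2, 14, 7 and picks T2; Country B would get 9.
- Tariff: Country A compares 7, 5, 15, 2 and picks T2; Country B would get 3.
Maximizing over 9, 3, Country B chooses Free. Subgame-perfect outcome: (T2, Free) with payoffs (14, 9).

9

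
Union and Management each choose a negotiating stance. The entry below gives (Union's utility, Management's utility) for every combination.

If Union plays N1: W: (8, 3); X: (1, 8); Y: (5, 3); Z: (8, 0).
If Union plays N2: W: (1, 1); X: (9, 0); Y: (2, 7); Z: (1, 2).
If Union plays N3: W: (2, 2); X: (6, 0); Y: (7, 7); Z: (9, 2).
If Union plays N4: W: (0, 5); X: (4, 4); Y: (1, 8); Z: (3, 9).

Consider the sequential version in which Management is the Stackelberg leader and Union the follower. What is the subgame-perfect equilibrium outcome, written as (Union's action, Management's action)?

Union best-responds to each possible Management move:
- W: BR = N1, leader payoff 3.
- X: BR = N2, leader payoff 0.
- Y: BR = N3, leader payoff 7.
- Z: BR = N3, leader payoff 2.
Maximizing over 3, 0, 7, 2, Management chooses Y. Subgame-perfect outcome: (N3, Y) with payoffs (7, 7).

(N3, Y)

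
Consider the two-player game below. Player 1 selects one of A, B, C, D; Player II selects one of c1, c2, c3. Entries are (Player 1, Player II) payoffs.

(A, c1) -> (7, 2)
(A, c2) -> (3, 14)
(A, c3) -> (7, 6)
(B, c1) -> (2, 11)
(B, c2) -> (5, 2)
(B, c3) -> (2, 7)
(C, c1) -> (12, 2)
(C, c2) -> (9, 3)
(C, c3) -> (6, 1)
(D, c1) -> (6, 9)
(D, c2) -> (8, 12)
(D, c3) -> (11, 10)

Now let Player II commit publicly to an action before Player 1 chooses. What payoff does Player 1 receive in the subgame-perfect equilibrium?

11

Work backward from Player 1's decision.
- c1: BR = C, leader payoff 2.
- c2: BR = C, leader payoff 3.
- c3: BR = D, leader payoff 10.
Player II's induced payoffs are 2, 3, 10, so Player II commits to c3. Subgame-perfect outcome: (D, c3) with payoffs (11, 10).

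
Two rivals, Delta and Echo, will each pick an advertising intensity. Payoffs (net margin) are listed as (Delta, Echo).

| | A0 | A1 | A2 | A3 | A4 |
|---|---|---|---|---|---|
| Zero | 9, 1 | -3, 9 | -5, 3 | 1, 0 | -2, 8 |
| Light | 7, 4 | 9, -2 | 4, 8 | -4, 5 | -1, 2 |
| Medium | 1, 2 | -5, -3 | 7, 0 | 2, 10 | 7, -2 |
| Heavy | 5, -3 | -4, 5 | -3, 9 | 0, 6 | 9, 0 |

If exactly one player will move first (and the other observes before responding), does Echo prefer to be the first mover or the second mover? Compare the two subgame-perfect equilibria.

If Delta leads: Echo's best replies are Zero→A1, Light→A2, Medium→A3, Heavy→A2; Delta's induced payoffs -3, 4, 2, -3; outcome (Light, A2), payoffs (4, 8).
If Echo leads: Delta's best replies are A0→Zero, A1→Light, A2→Medium, A3→Medium, A4→Heavy; Echo's induced payoffs 1, -2, 0, 10, 0; outcome (Medium, A3), payoffs (2, 10).
Echo gets 10 moving first and 8 moving second, so Echo prefers to move first.

first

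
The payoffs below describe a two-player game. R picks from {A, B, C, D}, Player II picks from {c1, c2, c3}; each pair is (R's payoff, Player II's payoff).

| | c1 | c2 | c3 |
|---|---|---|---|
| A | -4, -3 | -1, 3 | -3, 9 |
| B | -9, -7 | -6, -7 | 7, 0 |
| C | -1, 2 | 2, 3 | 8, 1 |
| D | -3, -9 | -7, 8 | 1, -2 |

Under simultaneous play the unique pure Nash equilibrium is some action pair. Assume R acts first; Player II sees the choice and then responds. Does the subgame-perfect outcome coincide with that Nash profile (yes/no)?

no

Solve by backward induction (R leads).
- A: Player II compares -3, 3, 9 and picks c3; R would get -3.
- B: Player II compares -7, -7, 0 and picks c3; R would get 7.
- C: Player II compares 2, 3, 1 and picks c2; R would get 2.
- D: Player II compares -9, 8, -2 and picks c2; R would get -7.
Among -3, 7, 2, -7, the best is 7 at B. Subgame-perfect outcome: (B, c3) with payoffs (7, 0).
For the simultaneous game, intersect best replies.
R's best replies: c1→C; c2→C; c3→C.
Player II's best replies: A→c3; B→c3; C→c2; D→c2.
The unique mutual best reply is (C, c2), giving (2, 3).
Sequential outcome (B, c3) differs from the Nash profile (C, c2).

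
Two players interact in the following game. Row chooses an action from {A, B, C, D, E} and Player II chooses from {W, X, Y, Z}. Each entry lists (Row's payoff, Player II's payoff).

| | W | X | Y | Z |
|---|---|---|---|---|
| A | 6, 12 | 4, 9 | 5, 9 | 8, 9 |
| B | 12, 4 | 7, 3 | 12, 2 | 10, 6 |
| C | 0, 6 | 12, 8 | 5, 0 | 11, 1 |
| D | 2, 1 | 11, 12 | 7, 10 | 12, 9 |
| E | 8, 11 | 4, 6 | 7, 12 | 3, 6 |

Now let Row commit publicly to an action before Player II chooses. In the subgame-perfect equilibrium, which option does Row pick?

Work backward from Player II's decision.
- A → Player II plays W (best of 12, 9, 9, 9); Row gets 6.
- B → Player II plays Z (best of 4, 3, 2, 6); Row gets 10.
- C → Player II plays X (best of 6, 8, 0, 1); Row gets 12.
- D → Player II plays X (best of 1, 12, 10, 9); Row gets 11.
- E → Player II plays Y (best of 11, 6, 12, 6); Row gets 7.
Among 6, 10, 12, 11, 7, the best is 12 at C. Subgame-perfect outcome: (C, X) with payoffs (12, 8).

C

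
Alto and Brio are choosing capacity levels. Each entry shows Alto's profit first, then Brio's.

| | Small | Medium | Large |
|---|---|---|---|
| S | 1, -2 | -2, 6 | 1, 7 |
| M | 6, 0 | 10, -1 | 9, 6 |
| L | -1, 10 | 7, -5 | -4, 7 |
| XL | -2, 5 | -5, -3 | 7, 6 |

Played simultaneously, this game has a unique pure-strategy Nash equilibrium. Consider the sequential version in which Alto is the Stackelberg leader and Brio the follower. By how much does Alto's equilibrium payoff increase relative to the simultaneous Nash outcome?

0

Brio best-responds to each possible Alto move:
- S: BR = Large, leader payoff 1.
- M: BR = Large, leader payoff 9.
- L: BR = Small, leader payoff -1.
- XL: BR = Large, leader payoff 7.
Among 1, 9, -1, 7, the best is 9 at M. Subgame-perfect outcome: (M, Large) with payoffs (9, 6).
For the simultaneous game, intersect best replies.
Alto's best replies: Small→M; Medium→M; Large→M.
Brio's best replies: S→Large; M→Large; L→Small; XL→Large.
The unique mutual best reply is (M, Large), giving (9, 6).
Alto's commitment gain: 9 − 9 = 0.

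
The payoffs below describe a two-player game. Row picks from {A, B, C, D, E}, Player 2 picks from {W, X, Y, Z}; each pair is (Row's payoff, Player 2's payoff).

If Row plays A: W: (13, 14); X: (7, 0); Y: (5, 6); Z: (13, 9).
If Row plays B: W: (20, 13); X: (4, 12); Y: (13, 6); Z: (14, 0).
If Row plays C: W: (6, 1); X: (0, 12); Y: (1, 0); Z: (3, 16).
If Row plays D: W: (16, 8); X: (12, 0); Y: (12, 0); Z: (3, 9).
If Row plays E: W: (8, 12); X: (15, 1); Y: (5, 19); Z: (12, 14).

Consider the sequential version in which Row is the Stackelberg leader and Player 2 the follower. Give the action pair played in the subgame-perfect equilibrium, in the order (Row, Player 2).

Backward induction with Row moving first.
- A: BR = W, leader payoff 13.
- B: BR = W, leader payoff 20.
- C: BR = Z, leader payoff 3.
- D: BR = Z, leader payoff 3.
- E: BR = Y, leader payoff 5.
Row's induced payoffs are 13, 20, 3, 3, 5, so Row commits to B. Subgame-perfect outcome: (B, W) with payoffs (20, 13).

(B, W)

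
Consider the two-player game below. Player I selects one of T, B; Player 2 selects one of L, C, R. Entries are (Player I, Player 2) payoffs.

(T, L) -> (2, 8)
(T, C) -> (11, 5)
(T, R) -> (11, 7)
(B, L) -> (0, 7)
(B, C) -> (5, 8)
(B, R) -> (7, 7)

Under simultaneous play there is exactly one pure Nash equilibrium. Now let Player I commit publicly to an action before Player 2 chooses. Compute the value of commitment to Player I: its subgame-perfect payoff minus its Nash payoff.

Work backward from Player 2's decision.
- T: Player 2 compares 8, 5, 7 and picks L; Player I would get 2.
- B: Player 2 compares 7, 8, 7 and picks C; Player I would get 5.
Among 2, 5, the best is 5 at B. Subgame-perfect outcome: (B, C) with payoffs (5, 8).
For the simultaneous game, intersect best replies.
Player I's best replies: L→T; C→T; R→T.
Player 2's best replies: T→L; B→C.
Only (T, L) has each player best-responding; Nash payoffs (2, 8).
Player I's commitment gain: 5 − 2 = 3.

3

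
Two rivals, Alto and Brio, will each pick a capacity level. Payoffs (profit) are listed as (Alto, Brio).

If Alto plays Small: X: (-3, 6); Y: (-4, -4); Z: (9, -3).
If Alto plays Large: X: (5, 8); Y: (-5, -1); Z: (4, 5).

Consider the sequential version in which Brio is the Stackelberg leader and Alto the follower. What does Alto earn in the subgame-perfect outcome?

Alto best-responds to each possible Brio move:
- X → Alto plays Large (best of -3, 5); Brio gets 8.
- Y → Alto plays Small (best of -4, -5); Brio gets -4.
- Z → Alto plays Small (best of 9, 4); Brio gets -3.
Brio's induced payoffs are 8, -4, -3, so Brio commits to X. Subgame-perfect outcome: (Large, X) with payoffs (5, 8).

5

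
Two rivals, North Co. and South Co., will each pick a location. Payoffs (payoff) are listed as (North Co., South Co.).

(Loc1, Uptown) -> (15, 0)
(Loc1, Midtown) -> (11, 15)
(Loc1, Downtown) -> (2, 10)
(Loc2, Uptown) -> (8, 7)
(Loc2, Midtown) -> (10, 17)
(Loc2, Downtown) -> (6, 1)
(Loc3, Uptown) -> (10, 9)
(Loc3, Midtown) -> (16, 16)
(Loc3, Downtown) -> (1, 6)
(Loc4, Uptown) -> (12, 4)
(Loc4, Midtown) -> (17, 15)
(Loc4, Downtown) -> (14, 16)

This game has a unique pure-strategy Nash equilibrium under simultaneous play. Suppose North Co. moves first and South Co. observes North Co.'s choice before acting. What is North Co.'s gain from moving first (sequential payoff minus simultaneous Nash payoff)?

South Co. best-responds to each possible North Co. move:
- Loc1 → South Co. plays Midtown (best of 0, 15, 10); North Co. gets 11.
- Loc2 → South Co. plays Midtown (best of 7, 17, 1); North Co. gets 10.
- Loc3 → South Co. plays Midtown (best of 9, 16, 6); North Co. gets 16.
- Loc4 → South Co. plays Downtown (best of 4, 15, 16); North Co. gets 14.
North Co.'s induced payoffs are 11, 10, 16, 14, so North Co. commits to Loc3. Subgame-perfect outcome: (Loc3, Midtown) with payoffs (16, 16).
Under simultaneous play:
North Co.'s best replies: Uptown→Loc1; Midtown→Loc4; Downtown→Loc4.
South Co.'s best replies: Loc1→Midtown; Loc2→Midtown; Loc3→Midtown; Loc4→Downtown.
The unique mutual best reply is (Loc4, Downtown), giving (14, 16).
North Co.'s commitment gain: 16 − 14 = 2.

2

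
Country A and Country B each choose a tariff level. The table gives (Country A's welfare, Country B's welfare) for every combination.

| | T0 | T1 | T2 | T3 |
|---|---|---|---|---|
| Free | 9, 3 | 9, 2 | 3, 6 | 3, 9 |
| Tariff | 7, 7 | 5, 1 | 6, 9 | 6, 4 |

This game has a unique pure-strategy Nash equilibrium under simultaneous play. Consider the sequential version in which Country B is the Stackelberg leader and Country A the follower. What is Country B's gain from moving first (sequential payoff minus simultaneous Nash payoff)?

0

Country A best-responds to each possible Country B move:
- T0 → Country A plays Free (best of 9, 7); Country B gets 3.
- T1 → Country A plays Free (best of 9, 5); Country B gets 2.
- T2 → Country A plays Tariff (best of 3, 6); Country B gets 9.
- T3 → Country A plays Tariff (best of 3, 6); Country B gets 4.
Country B's induced payoffs are 3, 2, 9, 4, so Country B commits to T2. Subgame-perfect outcome: (Tariff, T2) with payoffs (6, 9).
For the simultaneous game, intersect best replies.
Country A's best replies: T0→Free; T1→Free; T2→Tariff; T3→Tariff.
Country B's best replies: Free→T3; Tariff→T2.
The unique mutual best reply is (Tariff, T2), giving (6, 9).
Country B's commitment gain: 9 − 9 = 0.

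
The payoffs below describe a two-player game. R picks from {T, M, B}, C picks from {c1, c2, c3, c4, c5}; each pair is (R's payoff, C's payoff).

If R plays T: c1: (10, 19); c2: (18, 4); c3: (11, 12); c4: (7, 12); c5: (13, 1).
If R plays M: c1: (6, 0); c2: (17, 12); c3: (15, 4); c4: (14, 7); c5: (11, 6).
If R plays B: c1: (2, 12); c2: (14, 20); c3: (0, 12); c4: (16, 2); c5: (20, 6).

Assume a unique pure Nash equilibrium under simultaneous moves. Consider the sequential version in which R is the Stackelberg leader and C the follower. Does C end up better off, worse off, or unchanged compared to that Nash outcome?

Backward induction with R moving first.
- T → C plays c1 (best of 19, 4, 12, 12, 1); R gets 10.
- M → C plays c2 (best of 0, 12, 4, 7, 6); R gets 17.
- B → C plays c2 (best of 12, 20, 12, 2, 6); R gets 14.
Maximizing over 10, 17, 14, R chooses M. Subgame-perfect outcome: (M, c2) with payoffs (17, 12).
Now find the simultaneous Nash equilibrium.
R's best replies: c1→T; c2→T; c3→M; c4→B; c5→B.
C's best replies: T→c1; M→c2; B→c2.
The unique mutual best reply is (T, c1), giving (10, 19).
C earns 12 sequentially versus 19 at the Nash outcome: worse off.

worse off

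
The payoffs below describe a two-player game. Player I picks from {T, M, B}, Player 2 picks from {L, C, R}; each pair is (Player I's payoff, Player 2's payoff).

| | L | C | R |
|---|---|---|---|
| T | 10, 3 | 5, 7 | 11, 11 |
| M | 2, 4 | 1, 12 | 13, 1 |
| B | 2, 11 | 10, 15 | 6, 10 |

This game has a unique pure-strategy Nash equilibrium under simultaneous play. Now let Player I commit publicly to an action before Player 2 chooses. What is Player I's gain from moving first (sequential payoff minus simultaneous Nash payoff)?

Backward induction with Player I moving first.
- T: BR = R, leader payoff 11.
- M: BR = C, leader payoff 1.
- B: BR = C, leader payoff 10.
Maximizing over 11, 1, 10, Player I chooses T. Subgame-perfect outcome: (T, R) with payoffs (11, 11).
Under simultaneous play:
Player I's best replies: L→T; C→B; R→M.
Player 2's best replies: T→R; M→C; B→C.
The unique mutual best reply is (B, C), giving (10, 15).
Player I's commitment gain: 11 − 10 = 1.

1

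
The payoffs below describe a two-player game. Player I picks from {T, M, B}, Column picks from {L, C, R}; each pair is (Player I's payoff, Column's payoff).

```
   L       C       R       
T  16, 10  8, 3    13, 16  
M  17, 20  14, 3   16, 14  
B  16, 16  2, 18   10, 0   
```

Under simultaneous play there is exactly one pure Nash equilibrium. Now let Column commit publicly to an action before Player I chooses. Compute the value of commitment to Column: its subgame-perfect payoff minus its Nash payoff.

0

Work backward from Player I's decision.
- L: Player I compares 16, 17, 16 and picks M; Column would get 20.
- C: Player I compares 8, 14, 2 and picks M; Column would get 3.
- R: Player I compares 13, 16, 10 and picks M; Column would get 14.
Among 20, 3, 14, the best is 20 at L. Subgame-perfect outcome: (M, L) with payoffs (17, 20).
Now find the simultaneous Nash equilibrium.
Player I's best replies: L→M; C→M; R→M.
Column's best replies: T→R; M→L; B→C.
Only (M, L) has each player best-responding; Nash payoffs (17, 20).
Column's commitment gain: 20 − 20 = 0.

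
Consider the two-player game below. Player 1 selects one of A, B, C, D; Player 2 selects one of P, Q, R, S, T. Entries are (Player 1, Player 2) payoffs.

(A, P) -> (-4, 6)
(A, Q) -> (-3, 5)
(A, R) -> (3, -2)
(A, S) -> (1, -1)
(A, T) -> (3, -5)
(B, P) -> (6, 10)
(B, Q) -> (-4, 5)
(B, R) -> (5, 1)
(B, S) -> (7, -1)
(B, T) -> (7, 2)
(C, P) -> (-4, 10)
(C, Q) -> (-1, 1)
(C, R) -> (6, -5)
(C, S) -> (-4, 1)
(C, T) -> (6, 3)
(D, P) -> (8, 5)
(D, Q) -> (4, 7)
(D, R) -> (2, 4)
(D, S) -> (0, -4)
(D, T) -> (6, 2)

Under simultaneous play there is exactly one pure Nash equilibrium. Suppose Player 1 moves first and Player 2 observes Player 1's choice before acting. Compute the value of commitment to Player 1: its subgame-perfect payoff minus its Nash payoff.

2

Player 2 best-responds to each possible Player 1 move:
- A → Player 2 plays P (best of 6, 5, -2, -1, -5); Player 1 gets -4.
- B → Player 2 plays P (best of 10, 5, 1, -1, 2); Player 1 gets 6.
- C → Player 2 plays P (best of 10, 1, -5, 1, 3); Player 1 gets -4.
- D → Player 2 plays Q (best of 5, 7, 4, -4, 2); Player 1 gets 4.
Maximizing over -4, 6, -4, 4, Player 1 chooses B. Subgame-perfect outcome: (B, P) with payoffs (6, 10).
For the simultaneous game, intersect best replies.
Player 1's best replies: P→D; Q→D; R→C; S→B; T→B.
Player 2's best replies: A→P; B→P; C→P; D→Q.
Only (D, Q) has each player best-responding; Nash payoffs (4, 7).
Player 1's commitment gain: 6 − 4 = 2.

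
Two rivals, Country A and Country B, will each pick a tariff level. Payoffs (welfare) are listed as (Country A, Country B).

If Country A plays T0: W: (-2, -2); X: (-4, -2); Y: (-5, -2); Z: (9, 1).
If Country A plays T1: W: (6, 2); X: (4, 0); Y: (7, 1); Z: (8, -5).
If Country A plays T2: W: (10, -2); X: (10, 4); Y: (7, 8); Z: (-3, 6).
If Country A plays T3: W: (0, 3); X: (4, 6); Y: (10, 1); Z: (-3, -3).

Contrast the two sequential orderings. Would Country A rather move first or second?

second

If Country A leads: Country B's best replies are T0→Z, T1→W, T2→Y, T3→X; Country A's induced payoffs 9, 6, 7, 4; outcome (T0, Z), payoffs (9, 1).
If Country B leads: Country A's best replies are W→T2, X→T2, Y→T3, Z→T0; Country B's induced payoffs -2, 4, 1, 1; outcome (T2, X), payoffs (10, 4).
Country A gets 9 moving first and 10 moving second, so Country A prefers to move second.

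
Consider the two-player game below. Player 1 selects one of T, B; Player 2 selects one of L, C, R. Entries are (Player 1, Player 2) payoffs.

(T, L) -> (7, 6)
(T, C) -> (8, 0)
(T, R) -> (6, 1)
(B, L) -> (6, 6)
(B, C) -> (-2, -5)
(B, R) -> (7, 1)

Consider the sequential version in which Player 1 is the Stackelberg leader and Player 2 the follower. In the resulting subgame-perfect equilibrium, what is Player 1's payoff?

Work backward from Player 2's decision.
- T: Player 2 compares 6, 0, 1 and picks L; Player 1 would get 7.
- B: Player 2 compares 6, -5, 1 and picks L; Player 1 would get 6.
Maximizing over 7, 6, Player 1 chooses T. Subgame-perfect outcome: (T, L) with payoffs (7, 6).

7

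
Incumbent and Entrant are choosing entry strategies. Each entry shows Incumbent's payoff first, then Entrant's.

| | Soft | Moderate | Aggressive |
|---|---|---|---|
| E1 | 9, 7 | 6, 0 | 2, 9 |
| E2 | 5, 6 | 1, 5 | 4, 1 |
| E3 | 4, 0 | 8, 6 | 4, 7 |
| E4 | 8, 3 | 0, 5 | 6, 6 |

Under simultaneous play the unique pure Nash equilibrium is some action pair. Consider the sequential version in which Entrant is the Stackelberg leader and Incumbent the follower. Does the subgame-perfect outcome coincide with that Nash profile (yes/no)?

no

Backward induction with Entrant moving first.
- Soft → Incumbent plays E1 (best of 9, 5, 4, 8); Entrant gets 7.
- Moderate → Incumbent plays E3 (best of 6, 1, 8, 0); Entrant gets 6.
- Aggressive → Incumbent plays E4 (best of 2, 4, 4, 6); Entrant gets 6.
Entrant's induced payoffs are 7, 6, 6, so Entrant commits to Soft. Subgame-perfect outcome: (E1, Soft) with payoffs (9, 7).
Under simultaneous play:
Incumbent's best replies: Soft→E1; Moderate→E3; Aggressive→E4.
Entrant's best replies: E1→Aggressive; E2→Soft; E3→Aggressive; E4→Aggressive.
Only (E4, Aggressive) has each player best-responding; Nash payoffs (6, 6).
Sequential outcome (E1, Soft) differs from the Nash profile (E4, Aggressive).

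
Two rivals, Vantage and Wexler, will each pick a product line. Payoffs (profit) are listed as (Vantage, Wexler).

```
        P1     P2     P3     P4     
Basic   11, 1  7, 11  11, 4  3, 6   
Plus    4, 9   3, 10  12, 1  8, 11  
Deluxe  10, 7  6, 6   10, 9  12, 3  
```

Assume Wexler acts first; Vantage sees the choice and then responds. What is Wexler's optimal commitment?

Work backward from Vantage's decision.
- P1 → Vantage plays Basic (best of 11, 4, 10); Wexler gets 1.
- P2 → Vantage plays Basic (best of 7, 3, 6); Wexler gets 11.
- P3 → Vantage plays Plus (best of 11, 12, 10); Wexler gets 1.
- P4 → Vantage plays Deluxe (best of 3, 8, 12); Wexler gets 3.
Among 1, 11, 1, 3, the best is 11 at P2. Subgame-perfect outcome: (Basic, P2) with payoffs (7, 11).

P2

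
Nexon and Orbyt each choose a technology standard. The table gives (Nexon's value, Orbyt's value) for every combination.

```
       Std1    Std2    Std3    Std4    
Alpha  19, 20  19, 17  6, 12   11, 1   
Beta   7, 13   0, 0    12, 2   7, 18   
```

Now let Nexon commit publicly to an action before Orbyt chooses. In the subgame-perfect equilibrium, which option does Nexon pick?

Alpha

Solve by backward induction (Nexon leads).
- Alpha → Orbyt plays Std1 (best of 20, 17, 12, 1); Nexon gets 19.
- Beta → Orbyt plays Std4 (best of 13, 0, 2, 18); Nexon gets 7.
Nexon's induced payoffs are 19, 7, so Nexon commits to Alpha. Subgame-perfect outcome: (Alpha, Std1) with payoffs (19, 20).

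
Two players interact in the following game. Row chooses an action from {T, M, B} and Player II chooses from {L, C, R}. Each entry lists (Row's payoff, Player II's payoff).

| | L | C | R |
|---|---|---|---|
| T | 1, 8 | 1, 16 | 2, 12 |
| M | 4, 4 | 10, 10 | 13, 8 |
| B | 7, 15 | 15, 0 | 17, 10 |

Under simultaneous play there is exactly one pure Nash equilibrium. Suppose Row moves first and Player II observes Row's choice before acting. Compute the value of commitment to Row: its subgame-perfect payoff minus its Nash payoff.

3

Work backward from Player II's decision.
- T → Player II plays C (best of 8, 16, 12); Row gets 1.
- M → Player II plays C (best of 4, 10, 8); Row gets 10.
- B → Player II plays L (best of 15, 0, 10); Row gets 7.
Maximizing over 1, 10, 7, Row chooses M. Subgame-perfect outcome: (M, C) with payoffs (10, 10).
Now find the simultaneous Nash equilibrium.
Row's best replies: L→B; C→B; R→B.
Player II's best replies: T→C; M→C; B→L.
Only (B, L) has each player best-responding; Nash payoffs (7, 15).
Row's commitment gain: 10 − 7 = 3.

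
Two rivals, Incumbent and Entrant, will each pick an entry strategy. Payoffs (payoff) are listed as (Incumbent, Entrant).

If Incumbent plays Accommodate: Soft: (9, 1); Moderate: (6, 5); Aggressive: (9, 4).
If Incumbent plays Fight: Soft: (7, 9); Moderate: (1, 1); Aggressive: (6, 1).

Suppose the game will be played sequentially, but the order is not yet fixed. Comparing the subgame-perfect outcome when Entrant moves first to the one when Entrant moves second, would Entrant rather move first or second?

second

If Incumbent leads: Entrant's best replies are Accommodate→Moderate, Fight→Soft; Incumbent's induced payoffs 6, 7; outcome (Fight, Soft), payoffs (7, 9).
If Entrant leads: Incumbent's best replies are Soft→Accommodate, Moderate→Accommodate, Aggressive→Accommodate; Entrant's induced payoffs 1, 5, 4; outcome (Accommodate, Moderate), payoffs (6, 5).
Entrant gets 5 moving first and 9 moving second, so Entrant prefers to move second.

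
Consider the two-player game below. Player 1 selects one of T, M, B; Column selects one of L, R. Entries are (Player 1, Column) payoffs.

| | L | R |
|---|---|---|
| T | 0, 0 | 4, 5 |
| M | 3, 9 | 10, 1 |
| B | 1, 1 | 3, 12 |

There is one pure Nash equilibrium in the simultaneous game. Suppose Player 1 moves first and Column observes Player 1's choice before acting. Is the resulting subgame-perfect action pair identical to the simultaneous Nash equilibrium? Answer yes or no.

no

Solve by backward induction (Player 1 leads).
- T → Column plays R (best of 0, 5); Player 1 gets 4.
- M → Column plays L (best of 9, 1); Player 1 gets 3.
- B → Column plays R (best of 1, 12); Player 1 gets 3.
Player 1's induced payoffs are 4, 3, 3, so Player 1 commits to T. Subgame-perfect outcome: (T, R) with payoffs (4, 5).
Under simultaneous play:
Player 1's best replies: L→M; R→M.
Column's best replies: T→R; M→L; B→R.
Only (M, L) has each player best-responding; Nash payoffs (3, 9).
Sequential outcome (T, R) differs from the Nash profile (M, L).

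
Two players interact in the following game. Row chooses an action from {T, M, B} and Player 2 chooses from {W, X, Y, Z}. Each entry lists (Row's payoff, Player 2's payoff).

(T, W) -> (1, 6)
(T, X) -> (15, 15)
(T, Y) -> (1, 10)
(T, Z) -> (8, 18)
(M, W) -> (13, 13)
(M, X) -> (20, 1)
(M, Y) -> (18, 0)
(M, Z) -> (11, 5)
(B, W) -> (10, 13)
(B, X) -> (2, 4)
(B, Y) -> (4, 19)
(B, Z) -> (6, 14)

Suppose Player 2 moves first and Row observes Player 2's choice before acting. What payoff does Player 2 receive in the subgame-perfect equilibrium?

13

Solve by backward induction (Player 2 leads).
- W: BR = M, leader payoff 13.
- X: BR = M, leader payoff 1.
- Y: BR = M, leader payoff 0.
- Z: BR = M, leader payoff 5.
Player 2's induced payoffs are 13, 1, 0, 5, so Player 2 commits to W. Subgame-perfect outcome: (M, W) with payoffs (13, 13).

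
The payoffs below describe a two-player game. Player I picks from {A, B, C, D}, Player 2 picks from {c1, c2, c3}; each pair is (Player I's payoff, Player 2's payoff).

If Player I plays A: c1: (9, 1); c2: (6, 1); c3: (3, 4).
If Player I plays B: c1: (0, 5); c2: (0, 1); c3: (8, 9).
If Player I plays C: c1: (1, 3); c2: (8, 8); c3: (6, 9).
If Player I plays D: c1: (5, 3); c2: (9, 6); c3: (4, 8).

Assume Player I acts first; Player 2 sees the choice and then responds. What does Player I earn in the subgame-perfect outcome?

Solve by backward induction (Player I leads).
- A: Player 2 compares 1, 1, 4 and picks c3; Player I would get 3.
- B: Player 2 compares 5, 1, 9 and picks c3; Player I would get 8.
- C: Player 2 compares 3, 8, 9 and picks c3; Player I would get 6.
- D: Player 2 compares 3, 6, 8 and picks c3; Player I would get 4.
Maximizing over 3, 8, 6, 4, Player I chooses B. Subgame-perfect outcome: (B, c3) with payoffs (8, 9).

8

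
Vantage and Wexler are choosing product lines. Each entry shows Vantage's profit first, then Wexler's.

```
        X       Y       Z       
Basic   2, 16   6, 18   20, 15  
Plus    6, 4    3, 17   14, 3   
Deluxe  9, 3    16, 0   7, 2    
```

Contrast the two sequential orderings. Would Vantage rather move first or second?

second

If Vantage leads: Wexler's best replies are Basic→Y, Plus→Y, Deluxe→X; Vantage's induced payoffs 6, 3, 9; outcome (Deluxe, X), payoffs (9, 3).
If Wexler leads: Vantage's best replies are X→Deluxe, Y→Deluxe, Z→Basic; Wexler's induced payoffs 3, 0, 15; outcome (Basic, Z), payoffs (20, 15).
Vantage gets 9 moving first and 20 moving second, so Vantage prefers to move second.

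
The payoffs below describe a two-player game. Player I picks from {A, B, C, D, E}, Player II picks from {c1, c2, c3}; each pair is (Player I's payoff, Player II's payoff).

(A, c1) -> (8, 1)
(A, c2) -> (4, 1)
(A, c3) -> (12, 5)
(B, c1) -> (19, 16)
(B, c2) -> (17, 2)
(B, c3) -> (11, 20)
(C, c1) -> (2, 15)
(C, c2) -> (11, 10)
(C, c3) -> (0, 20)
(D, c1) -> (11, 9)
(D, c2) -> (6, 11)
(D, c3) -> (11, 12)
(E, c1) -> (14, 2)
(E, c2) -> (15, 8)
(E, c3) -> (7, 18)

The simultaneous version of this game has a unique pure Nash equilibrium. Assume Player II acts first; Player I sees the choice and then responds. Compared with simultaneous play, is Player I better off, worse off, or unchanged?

Work backward from Player I's decision.
- c1: BR = B, leader payoff 16.
- c2: BR = B, leader payoff 2.
- c3: BR = A, leader payoff 5.
Maximizing over 16, 2, 5, Player II chooses c1. Subgame-perfect outcome: (B, c1) with payoffs (19, 16).
Now find the simultaneous Nash equilibrium.
Player I's best replies: c1→B; c2→B; c3→A.
Player II's best replies: A→c3; B→c3; C→c3; D→c3; E→c3.
The unique mutual best reply is (A, c3), giving (12, 5).
Player I earns 19 sequentially versus 12 at the Nash outcome: better off.

better off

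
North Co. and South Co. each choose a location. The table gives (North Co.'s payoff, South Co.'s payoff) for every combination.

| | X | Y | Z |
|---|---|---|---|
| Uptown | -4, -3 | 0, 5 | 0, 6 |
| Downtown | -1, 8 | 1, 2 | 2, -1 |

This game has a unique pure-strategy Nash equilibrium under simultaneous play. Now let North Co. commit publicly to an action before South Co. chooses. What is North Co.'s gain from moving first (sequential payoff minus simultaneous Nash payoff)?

Solve by backward induction (North Co. leads).
- Uptown → South Co. plays Z (best of -3, 5, 6); North Co. gets 0.
- Downtown → South Co. plays X (best of 8, 2, -1); North Co. gets -1.
Among 0, -1, the best is 0 at Uptown. Subgame-perfect outcome: (Uptown, Z) with payoffs (0, 6).
For the simultaneous game, intersect best replies.
North Co.'s best replies: X→Downtown; Y→Downtown; Z→Downtown.
South Co.'s best replies: Uptown→Z; Downtown→X.
Only (Downtown, X) has each player best-responding; Nash payoffs (-1, 8).
North Co.'s commitment gain: 0 − -1 = 1.

1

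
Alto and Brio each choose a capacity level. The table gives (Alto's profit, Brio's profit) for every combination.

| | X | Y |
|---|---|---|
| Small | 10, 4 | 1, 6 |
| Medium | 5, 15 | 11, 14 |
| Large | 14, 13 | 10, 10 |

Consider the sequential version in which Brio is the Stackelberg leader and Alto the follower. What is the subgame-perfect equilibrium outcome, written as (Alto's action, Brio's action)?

Backward induction with Brio moving first.
- X: BR = Large, leader payoff 13.
- Y: BR = Medium, leader payoff 14.
Maximizing over 13, 14, Brio chooses Y. Subgame-perfect outcome: (Medium, Y) with payoffs (11, 14).

(Medium, Y)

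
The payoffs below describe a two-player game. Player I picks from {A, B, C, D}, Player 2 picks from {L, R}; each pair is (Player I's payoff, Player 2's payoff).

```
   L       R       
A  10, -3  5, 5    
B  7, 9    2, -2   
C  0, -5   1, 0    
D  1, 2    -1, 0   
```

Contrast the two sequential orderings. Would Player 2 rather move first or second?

If Player I leads: Player 2's best replies are A→R, B→L, C→R, D→L; Player I's induced payoffs 5, 7, 1, 1; outcome (B, L), payoffs (7, 9).
If Player 2 leads: Player I's best replies are L→A, R→A; Player 2's induced payoffs -3, 5; outcome (A, R), payoffs (5, 5).
Player 2 gets 5 moving first and 9 moving second, so Player 2 prefers to move second.

second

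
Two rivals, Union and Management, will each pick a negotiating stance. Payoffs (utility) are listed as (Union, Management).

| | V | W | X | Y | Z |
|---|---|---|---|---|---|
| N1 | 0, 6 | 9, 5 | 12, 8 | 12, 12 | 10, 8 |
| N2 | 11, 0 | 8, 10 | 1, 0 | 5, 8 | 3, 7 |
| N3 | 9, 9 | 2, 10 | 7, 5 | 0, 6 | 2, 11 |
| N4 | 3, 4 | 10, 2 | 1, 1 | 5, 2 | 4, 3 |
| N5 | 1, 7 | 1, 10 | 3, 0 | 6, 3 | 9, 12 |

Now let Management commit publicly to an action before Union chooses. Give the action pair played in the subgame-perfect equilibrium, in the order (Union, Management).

(N1, Y)

Work backward from Union's decision.
- V: Union compares 0, 11, 9, 3, 1 and picks N2; Management would get 0.
- W: Union compares 9, 8, 2, 10, 1 and picks N4; Management would get 2.
- X: Union compares 12, 1, 7, 1, 3 and picks N1; Management would get 8.
- Y: Union compares 12, 5, 0, 5, 6 and picks N1; Management would get 12.
- Z: Union compares 10, 3, 2, 4, 9 and picks N1; Management would get 8.
Management's induced payoffs are 0, 2, 8, 12, 8, so Management commits to Y. Subgame-perfect outcome: (N1, Y) with payoffs (12, 12).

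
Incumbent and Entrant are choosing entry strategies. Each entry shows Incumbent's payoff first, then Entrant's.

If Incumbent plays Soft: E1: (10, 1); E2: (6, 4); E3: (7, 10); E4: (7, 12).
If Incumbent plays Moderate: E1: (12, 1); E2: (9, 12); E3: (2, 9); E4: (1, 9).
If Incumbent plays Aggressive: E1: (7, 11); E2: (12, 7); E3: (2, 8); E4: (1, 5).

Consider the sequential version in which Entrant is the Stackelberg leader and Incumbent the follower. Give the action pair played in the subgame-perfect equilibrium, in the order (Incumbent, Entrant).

(Soft, E4)

Incumbent best-responds to each possible Entrant move:
- E1: Incumbent compares 10, 12, 7 and picks Moderate; Entrant would get 1.
- E2: Incumbent compares 6, 9, 12 and picks Aggressive; Entrant would get 7.
- E3: Incumbent compares 7, 2, 2 and picks Soft; Entrant would get 10.
- E4: Incumbent compares 7, 1, 1 and picks Soft; Entrant would get 12.
Among 1, 7, 10, 12, the best is 12 at E4. Subgame-perfect outcome: (Soft, E4) with payoffs (7, 12).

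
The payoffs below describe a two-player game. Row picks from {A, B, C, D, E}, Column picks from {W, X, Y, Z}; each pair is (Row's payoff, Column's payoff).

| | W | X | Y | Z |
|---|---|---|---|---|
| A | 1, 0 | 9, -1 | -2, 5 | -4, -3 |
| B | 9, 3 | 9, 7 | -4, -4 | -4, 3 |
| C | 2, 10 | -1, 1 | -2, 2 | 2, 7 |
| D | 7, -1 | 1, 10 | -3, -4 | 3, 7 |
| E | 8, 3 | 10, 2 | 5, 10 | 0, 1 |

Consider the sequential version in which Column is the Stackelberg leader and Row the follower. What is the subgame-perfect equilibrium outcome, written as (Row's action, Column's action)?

(E, Y)

Backward induction with Column moving first.
- W → Row plays B (best of 1, 9, 2, 7, 8); Column gets 3.
- X → Row plays E (best of 9, 9, -1, 1, 10); Column gets 2.
- Y → Row plays E (best of -2, -4, -2, -3, 5); Column gets 10.
- Z → Row plays D (best of -4, -4, 2, 3, 0); Column gets 7.
Maximizing over 3, 2, 10, 7, Column chooses Y. Subgame-perfect outcome: (E, Y) with payoffs (5, 10).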